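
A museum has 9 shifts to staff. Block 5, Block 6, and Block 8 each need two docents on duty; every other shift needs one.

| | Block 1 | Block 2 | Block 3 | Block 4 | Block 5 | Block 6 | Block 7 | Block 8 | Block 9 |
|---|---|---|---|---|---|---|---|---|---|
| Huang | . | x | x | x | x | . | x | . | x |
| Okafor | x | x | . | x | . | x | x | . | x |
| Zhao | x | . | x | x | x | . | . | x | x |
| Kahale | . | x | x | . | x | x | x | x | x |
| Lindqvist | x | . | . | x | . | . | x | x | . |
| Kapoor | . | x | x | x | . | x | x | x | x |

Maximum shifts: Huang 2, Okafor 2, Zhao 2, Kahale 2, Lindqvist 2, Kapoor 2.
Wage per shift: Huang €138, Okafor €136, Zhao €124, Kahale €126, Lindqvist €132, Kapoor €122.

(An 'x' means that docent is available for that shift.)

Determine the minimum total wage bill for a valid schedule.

€1556

Picking the cheapest available docent for each shift independently would cost €1478, but that ignores the shift limits.
An optimal schedule: Block 1→Okafor, Block 2→Huang, Block 3→Zhao, Block 4→Lindqvist, Block 5→Huang+Zhao, Block 6→Okafor+Kahale, Block 7→Kahale, Block 8→Lindqvist+Kapoor, Block 9→Kapoor.
Total: 136 + 138 + 124 + 132 + 138 + 124 + 136 + 126 + 126 + 132 + 122 + 122 = €1556.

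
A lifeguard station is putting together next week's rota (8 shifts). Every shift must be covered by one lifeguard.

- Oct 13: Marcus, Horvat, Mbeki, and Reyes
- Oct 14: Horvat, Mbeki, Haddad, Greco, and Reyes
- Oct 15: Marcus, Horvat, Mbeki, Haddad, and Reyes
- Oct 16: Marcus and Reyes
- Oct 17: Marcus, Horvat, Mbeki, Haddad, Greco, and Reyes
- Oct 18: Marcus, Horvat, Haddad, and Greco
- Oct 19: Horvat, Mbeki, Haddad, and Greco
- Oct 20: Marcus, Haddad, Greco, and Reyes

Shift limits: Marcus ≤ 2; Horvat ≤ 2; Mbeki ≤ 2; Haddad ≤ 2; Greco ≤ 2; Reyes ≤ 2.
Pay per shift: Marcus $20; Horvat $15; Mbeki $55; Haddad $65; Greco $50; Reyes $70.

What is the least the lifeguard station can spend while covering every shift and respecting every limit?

$280

Picking the cheapest available lifeguard for each shift independently would cost $130, but that ignores the shift limits.
An optimal schedule: Oct 13→Horvat, Oct 14→Greco, Oct 15→Mbeki, Oct 16→Marcus, Oct 17→Mbeki, Oct 18→Horvat, Oct 19→Greco, Oct 20→Marcus.
Total: 15 + 50 + 55 + 20 + 55 + 15 + 50 + 20 = $280.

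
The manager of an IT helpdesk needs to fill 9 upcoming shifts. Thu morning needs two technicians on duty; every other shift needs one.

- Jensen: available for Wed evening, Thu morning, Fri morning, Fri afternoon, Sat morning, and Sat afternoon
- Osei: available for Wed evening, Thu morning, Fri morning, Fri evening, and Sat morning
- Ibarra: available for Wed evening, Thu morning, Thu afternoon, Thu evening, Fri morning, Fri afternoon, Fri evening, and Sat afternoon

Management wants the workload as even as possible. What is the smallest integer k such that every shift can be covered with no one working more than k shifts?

With 3 technicians and 10 worker-slots to fill, someone must work at least ⌈10/3⌉ = 4 shifts, so k ≥ 4.
k = 4 works: Wed evening→Jensen, Thu morning→Osei+Ibarra, Thu afternoon→Ibarra, Thu evening→Ibarra, Fri morning→Osei, Fri afternoon→Jensen, Fri evening→Osei, Sat morning→Jensen, Sat afternoon→Jensen.
Loads: Jensen 4, Osei 3, Ibarra 3 — all ≤ 4.

4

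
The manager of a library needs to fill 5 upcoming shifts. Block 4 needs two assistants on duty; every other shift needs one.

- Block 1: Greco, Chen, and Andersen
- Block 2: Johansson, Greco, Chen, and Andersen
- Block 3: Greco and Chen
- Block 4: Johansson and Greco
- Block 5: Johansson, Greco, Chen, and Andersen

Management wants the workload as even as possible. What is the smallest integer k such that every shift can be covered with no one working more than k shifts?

With 4 assistants and 6 worker-slots to fill, someone must work at least ⌈6/4⌉ = 2 shifts, so k ≥ 2.
k = 2 works: Block 1→Chen, Block 2→Johansson, Block 3→Greco, Block 4→Johansson+Greco, Block 5→Chen.
Loads: Johansson 2, Greco 2, Chen 2, Andersen 0 — all ≤ 2.

2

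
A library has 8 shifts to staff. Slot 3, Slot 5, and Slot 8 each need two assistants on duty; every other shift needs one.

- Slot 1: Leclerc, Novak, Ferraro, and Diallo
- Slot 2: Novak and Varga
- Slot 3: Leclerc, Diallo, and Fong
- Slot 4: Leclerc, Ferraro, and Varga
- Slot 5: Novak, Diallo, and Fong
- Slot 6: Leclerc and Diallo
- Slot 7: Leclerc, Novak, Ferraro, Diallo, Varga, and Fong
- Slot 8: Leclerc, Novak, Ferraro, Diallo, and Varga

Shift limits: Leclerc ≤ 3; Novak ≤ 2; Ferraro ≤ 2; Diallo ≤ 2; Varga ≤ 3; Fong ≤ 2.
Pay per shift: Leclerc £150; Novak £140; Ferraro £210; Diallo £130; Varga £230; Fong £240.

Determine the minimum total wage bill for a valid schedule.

Picking the cheapest available assistant for each shift independently would cost £1500, but that ignores the shift limits.
An optimal schedule: Slot 1→Ferraro, Slot 2→Novak, Slot 3→Leclerc+Diallo, Slot 4→Leclerc, Slot 5→Novak+Diallo, Slot 6→Leclerc, Slot 7→Varga, Slot 8→Ferraro+Varga.
Total: 210 + 140 + 150 + 130 + 150 + 140 + 130 + 150 + 230 + 210 + 230 = £1870.

£1870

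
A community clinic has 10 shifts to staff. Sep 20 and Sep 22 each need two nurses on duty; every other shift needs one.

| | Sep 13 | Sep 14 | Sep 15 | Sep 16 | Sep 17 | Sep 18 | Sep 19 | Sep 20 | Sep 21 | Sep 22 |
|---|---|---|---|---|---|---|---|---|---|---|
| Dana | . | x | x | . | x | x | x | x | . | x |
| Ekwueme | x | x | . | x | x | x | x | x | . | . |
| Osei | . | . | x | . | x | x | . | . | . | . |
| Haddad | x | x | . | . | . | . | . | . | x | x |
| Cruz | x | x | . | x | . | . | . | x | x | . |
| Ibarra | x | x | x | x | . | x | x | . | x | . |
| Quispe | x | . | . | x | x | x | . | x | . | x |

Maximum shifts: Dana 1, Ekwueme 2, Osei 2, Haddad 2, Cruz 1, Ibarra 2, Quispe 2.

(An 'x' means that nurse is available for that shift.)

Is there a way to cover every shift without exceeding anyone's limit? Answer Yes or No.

Yes

One valid schedule: Sep 13→Ibarra, Sep 14→Ibarra, Sep 15→Dana, Sep 16→Ekwueme, Sep 17→Osei, Sep 18→Osei, Sep 19→Ekwueme, Sep 20→Cruz+Quispe, Sep 21→Haddad, Sep 22→Haddad+Quispe.
Loads: Dana 1/1, Ekwueme 2/2, Osei 2/2, Haddad 2/2, Cruz 1/1, Ibarra 2/2, Quispe 2/2 — all within limits.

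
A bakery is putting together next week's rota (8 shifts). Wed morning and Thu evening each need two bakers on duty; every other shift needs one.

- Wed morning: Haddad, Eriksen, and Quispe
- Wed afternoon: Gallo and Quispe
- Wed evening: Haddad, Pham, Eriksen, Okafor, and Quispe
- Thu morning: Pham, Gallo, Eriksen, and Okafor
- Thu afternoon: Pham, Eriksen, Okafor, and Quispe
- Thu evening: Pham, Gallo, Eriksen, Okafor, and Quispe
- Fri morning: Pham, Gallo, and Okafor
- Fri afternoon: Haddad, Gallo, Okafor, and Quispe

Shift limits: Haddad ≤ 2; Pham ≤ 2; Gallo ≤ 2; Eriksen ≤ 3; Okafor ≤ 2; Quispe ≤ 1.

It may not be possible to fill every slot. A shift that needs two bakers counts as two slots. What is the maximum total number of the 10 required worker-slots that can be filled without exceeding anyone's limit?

10

Total capacity across all bakers is 2+2+2+3+2+1 = 12, and 10 slots are needed, so at most 10 can be filled.
An assignment achieving 10: Wed morning→Haddad+Eriksen, Wed afternoon→Gallo, Wed evening→Eriksen, Thu morning→Pham, Thu afternoon→Eriksen, Thu evening→Gallo+Okafor, Fri morning→Pham, Fri afternoon→Haddad.
Loads: Haddad 2/2, Pham 2/2, Gallo 2/2, Eriksen 3/3, Okafor 1/2, Quispe 0/1.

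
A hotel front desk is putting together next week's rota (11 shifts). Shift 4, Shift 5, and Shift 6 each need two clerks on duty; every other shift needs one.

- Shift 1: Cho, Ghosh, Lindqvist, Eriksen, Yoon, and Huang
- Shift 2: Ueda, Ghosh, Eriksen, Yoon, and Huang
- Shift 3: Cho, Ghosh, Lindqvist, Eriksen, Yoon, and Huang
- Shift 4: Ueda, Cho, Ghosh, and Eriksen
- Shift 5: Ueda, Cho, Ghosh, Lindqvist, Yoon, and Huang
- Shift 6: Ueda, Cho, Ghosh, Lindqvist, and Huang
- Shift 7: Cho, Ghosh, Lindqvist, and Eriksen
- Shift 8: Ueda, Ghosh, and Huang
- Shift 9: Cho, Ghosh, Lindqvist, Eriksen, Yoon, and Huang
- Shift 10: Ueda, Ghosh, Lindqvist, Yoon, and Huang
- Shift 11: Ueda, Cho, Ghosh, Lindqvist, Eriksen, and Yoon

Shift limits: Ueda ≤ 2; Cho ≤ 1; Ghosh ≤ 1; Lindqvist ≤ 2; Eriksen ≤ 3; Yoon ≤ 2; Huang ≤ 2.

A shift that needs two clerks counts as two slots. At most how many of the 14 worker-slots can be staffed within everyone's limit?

13

Total capacity across all clerks is 2+1+1+2+3+2+2 = 13, and 14 slots are needed, so at most 13 can be filled.
An assignment achieving 13: Shift 1→Eriksen, Shift 2→Eriksen, Shift 3→Eriksen, Shift 4→Ueda+Cho, Shift 5→Yoon+Huang, Shift 6→Lindqvist+Huang, Shift 7→Ghosh, Shift 8→Ueda, Shift 9→Yoon, Shift 10→Lindqvist.
Loads: Ueda 2/2, Cho 1/1, Ghosh 1/1, Lindqvist 2/2, Eriksen 3/3, Yoon 2/2, Huang 2/2.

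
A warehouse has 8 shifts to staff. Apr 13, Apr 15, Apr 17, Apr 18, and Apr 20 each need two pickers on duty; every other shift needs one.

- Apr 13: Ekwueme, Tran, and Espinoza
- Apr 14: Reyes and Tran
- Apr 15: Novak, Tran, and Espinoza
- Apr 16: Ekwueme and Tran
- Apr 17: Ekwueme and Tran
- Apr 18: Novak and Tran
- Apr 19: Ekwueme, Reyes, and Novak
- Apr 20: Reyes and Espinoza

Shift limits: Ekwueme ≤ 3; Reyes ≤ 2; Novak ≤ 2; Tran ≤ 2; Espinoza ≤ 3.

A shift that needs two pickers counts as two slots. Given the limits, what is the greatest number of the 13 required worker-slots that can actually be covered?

Total capacity across all pickers is 3+2+2+2+3 = 12, and 13 slots are needed, so at most 12 can be filled.
An assignment achieving 12: Apr 13→Ekwueme+Espinoza, Apr 14→Reyes, Apr 15→Novak+Espinoza, Apr 16→Ekwueme, Apr 17→Ekwueme+Tran, Apr 18→Novak+Tran, Apr 20→Reyes+Espinoza.
Loads: Ekwueme 3/3, Reyes 2/2, Novak 2/2, Tran 2/2, Espinoza 3/3.

12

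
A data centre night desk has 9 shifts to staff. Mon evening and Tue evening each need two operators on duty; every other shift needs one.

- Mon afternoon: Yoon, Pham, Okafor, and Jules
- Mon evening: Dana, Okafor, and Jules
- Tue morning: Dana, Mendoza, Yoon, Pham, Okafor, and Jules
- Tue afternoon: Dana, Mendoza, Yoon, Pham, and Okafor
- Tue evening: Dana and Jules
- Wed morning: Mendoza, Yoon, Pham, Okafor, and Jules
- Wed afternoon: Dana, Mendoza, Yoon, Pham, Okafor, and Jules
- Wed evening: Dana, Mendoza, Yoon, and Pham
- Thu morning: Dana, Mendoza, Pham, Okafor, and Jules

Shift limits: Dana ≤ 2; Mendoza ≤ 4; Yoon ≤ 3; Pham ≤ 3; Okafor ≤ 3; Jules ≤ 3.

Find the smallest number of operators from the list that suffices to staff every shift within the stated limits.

11 slots to fill and no one can take more than 4, so at least ⌈11/4⌉ = 3 operators are needed.
Any 3 operators together have capacity at most 4+3+3 = 10 < 11 slots, so 3 can never suffice.
Dana, Mendoza, Yoon, and Jules alone can cover everything: Mon afternoon→Yoon, Mon evening→Dana+Jules, Tue morning→Yoon, Tue afternoon→Mendoza, Tue evening→Dana+Jules, Wed morning→Mendoza, Wed afternoon→Yoon, Wed evening→Mendoza, Thu morning→Mendoza.

4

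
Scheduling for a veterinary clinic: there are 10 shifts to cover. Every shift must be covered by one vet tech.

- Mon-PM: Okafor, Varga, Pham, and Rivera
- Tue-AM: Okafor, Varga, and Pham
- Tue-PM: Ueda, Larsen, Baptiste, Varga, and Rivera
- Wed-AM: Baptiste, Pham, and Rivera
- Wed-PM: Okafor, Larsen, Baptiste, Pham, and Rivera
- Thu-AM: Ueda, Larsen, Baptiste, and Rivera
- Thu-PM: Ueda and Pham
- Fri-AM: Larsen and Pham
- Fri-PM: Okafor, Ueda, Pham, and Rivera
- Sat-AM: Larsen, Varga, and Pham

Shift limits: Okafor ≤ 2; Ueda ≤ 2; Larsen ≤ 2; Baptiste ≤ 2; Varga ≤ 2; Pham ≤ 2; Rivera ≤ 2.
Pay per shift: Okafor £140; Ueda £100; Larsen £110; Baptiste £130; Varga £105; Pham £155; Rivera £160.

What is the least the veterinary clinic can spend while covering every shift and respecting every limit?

£1170

Picking the cheapest available vet tech for each shift independently would cost £1065, but that ignores the shift limits.
An optimal schedule: Mon-PM→Okafor, Tue-AM→Varga, Tue-PM→Larsen, Wed-AM→Baptiste, Wed-PM→Baptiste, Thu-AM→Ueda, Thu-PM→Ueda, Fri-AM→Larsen, Fri-PM→Okafor, Sat-AM→Varga.
Total: 140 + 105 + 110 + 130 + 130 + 100 + 100 + 110 + 140 + 105 = £1170.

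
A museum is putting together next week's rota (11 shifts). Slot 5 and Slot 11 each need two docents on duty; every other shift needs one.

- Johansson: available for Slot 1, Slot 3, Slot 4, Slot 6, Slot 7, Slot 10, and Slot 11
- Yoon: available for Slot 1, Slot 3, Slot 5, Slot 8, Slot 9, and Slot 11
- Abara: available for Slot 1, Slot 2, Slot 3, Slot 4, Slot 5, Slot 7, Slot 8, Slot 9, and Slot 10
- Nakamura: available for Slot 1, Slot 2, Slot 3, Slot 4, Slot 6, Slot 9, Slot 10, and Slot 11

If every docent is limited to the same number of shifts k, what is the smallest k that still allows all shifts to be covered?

4

With 4 docents and 13 worker-slots to fill, someone must work at least ⌈13/4⌉ = 4 shifts, so k ≥ 4.
k = 4 works: Slot 1→Abara, Slot 2→Abara, Slot 3→Abara, Slot 4→Johansson, Slot 5→Yoon+Abara, Slot 6→Johansson, Slot 7→Johansson, Slot 8→Yoon, Slot 9→Yoon, Slot 10→Johansson, Slot 11→Yoon+Nakamura.
Loads: Johansson 4, Yoon 4, Abara 4, Nakamura 1 — all ≤ 4.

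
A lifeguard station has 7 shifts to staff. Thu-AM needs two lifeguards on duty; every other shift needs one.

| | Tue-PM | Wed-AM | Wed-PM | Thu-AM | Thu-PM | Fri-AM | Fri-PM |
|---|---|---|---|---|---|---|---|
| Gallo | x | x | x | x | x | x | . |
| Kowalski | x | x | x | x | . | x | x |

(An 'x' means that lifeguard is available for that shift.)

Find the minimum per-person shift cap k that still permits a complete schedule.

With 2 lifeguards and 8 worker-slots to fill, someone must work at least ⌈8/2⌉ = 4 shifts, so k ≥ 4.
k = 4 works: Tue-PM→Gallo, Wed-AM→Gallo, Wed-PM→Kowalski, Thu-AM→Gallo+Kowalski, Thu-PM→Gallo, Fri-AM→Kowalski, Fri-PM→Kowalski.
Loads: Gallo 4, Kowalski 4 — all ≤ 4.

4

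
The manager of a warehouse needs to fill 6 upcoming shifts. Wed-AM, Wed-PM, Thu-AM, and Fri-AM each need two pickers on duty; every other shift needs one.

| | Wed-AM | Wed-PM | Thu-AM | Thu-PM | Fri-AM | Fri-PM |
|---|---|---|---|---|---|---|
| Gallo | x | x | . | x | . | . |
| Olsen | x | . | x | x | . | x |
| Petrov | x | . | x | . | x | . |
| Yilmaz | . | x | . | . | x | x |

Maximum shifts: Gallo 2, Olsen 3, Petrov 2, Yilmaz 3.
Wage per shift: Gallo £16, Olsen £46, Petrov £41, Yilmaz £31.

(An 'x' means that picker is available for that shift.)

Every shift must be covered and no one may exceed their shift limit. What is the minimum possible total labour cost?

Wed-PM can only be covered by Gallo and Yilmaz, so that assignment is forced.
Thu-AM can only be covered by Olsen and Petrov, so that assignment is forced.
Fri-AM can only be covered by Petrov and Yilmaz, so that assignment is forced.
Picking the cheapest available picker for each shift independently would cost £310, but that ignores the shift limits.
An optimal schedule: Wed-AM→Gallo+Olsen, Wed-PM→Gallo+Yilmaz, Thu-AM→Olsen+Petrov, Thu-PM→Olsen, Fri-AM→Petrov+Yilmaz, Fri-PM→Yilmaz.
Total: 16 + 46 + 16 + 31 + 46 + 41 + 46 + 41 + 31 + 31 = £345.

£345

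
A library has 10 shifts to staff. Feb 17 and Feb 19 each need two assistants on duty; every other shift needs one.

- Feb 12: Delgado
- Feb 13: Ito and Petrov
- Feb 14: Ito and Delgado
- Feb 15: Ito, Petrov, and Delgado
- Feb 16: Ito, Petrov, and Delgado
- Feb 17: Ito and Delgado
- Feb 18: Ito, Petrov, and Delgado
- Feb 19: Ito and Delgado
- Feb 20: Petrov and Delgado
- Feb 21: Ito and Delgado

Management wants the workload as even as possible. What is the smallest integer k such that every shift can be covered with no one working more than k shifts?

4

With 3 assistants and 12 worker-slots to fill, someone must work at least ⌈12/3⌉ = 4 shifts, so k ≥ 4.
k = 4 works: Feb 12→Delgado, Feb 13→Ito, Feb 14→Ito, Feb 15→Petrov, Feb 16→Petrov, Feb 17→Ito+Delgado, Feb 18→Petrov, Feb 19→Ito+Delgado, Feb 20→Petrov, Feb 21→Delgado.
Loads: Ito 4, Petrov 4, Delgado 4 — all ≤ 4.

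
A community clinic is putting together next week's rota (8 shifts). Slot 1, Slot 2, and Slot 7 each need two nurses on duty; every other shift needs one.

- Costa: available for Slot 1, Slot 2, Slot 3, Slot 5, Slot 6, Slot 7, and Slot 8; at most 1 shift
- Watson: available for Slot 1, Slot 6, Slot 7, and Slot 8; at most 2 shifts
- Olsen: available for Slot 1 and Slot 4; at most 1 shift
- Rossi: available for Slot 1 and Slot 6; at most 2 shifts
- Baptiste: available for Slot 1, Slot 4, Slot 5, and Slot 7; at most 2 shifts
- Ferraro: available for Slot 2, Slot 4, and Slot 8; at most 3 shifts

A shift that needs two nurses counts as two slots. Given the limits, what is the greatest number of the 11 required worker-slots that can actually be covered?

10

Total capacity across all nurses is 1+2+1+2+2+3 = 11, and 11 slots are needed, so at most 11 can be filled.
Shifts {Slot 2, Slot 3} need 3 slots but only Costa and Ferraro are available for them, supplying at most 2 — so at least 1 slot must go unfilled.
An assignment achieving 10: Slot 1→Watson+Rossi, Slot 2→Ferraro, Slot 3→Costa, Slot 4→Olsen, Slot 5→Baptiste, Slot 6→Rossi, Slot 7→Watson+Baptiste, Slot 8→Ferraro.
Loads: Costa 1/1, Watson 2/2, Olsen 1/1, Rossi 2/2, Baptiste 2/2, Ferraro 2/3.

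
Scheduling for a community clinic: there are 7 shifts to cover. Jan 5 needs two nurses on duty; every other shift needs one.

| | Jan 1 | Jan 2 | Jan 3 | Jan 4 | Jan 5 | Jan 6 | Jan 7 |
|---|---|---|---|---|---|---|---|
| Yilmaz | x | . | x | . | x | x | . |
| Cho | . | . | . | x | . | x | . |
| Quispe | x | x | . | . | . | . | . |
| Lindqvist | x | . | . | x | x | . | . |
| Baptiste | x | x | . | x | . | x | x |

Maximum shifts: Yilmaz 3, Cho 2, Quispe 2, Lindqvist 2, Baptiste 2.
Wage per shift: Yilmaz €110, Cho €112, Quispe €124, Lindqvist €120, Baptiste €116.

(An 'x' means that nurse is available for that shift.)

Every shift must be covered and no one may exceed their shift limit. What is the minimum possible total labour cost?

€906

Jan 3 can only be covered by Yilmaz, so that assignment is forced.
Jan 5 can only be covered by Yilmaz and Lindqvist, so that assignment is forced.
Jan 7 can only be covered by Baptiste, so that assignment is forced.
Picking the cheapest available nurse for each shift independently would cost €904, but that ignores the shift limits.
An optimal schedule: Jan 1→Yilmaz, Jan 2→Baptiste, Jan 3→Yilmaz, Jan 4→Cho, Jan 5→Yilmaz+Lindqvist, Jan 6→Cho, Jan 7→Baptiste.
Total: 110 + 116 + 110 + 112 + 110 + 120 + 112 + 116 = €906.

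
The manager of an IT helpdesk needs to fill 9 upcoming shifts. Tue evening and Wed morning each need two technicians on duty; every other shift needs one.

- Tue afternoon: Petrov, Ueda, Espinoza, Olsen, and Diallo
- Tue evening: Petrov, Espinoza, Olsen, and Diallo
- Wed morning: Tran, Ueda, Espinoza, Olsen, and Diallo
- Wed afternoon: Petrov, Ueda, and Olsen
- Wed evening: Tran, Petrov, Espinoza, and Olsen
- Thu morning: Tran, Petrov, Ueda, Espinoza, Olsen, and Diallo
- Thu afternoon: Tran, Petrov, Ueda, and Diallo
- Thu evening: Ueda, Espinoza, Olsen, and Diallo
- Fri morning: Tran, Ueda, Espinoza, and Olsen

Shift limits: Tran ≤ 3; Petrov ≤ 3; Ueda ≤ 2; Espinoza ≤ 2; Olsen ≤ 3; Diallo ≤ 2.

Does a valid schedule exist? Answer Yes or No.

Yes

One valid schedule: Tue afternoon→Petrov, Tue evening→Petrov+Espinoza, Wed morning→Espinoza+Olsen, Wed afternoon→Petrov, Wed evening→Tran, Thu morning→Ueda, Thu afternoon→Tran, Thu evening→Ueda, Fri morning→Tran.
Loads: Tran 3/3, Petrov 3/3, Ueda 2/2, Espinoza 2/2, Olsen 1/3, Diallo 0/2 — all within limits.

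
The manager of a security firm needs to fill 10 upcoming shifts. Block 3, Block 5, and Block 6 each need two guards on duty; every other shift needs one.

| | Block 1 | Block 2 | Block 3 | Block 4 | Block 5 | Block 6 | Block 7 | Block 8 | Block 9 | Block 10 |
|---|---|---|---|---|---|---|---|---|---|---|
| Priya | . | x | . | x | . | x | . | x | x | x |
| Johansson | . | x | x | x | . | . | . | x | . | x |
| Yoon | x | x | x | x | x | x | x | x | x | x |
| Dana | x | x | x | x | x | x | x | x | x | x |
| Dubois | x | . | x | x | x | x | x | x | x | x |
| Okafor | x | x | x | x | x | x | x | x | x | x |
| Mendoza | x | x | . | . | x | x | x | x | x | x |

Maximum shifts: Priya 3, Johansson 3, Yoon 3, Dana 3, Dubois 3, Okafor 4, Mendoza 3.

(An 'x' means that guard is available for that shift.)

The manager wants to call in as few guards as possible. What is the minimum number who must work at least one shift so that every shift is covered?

4

13 slots to fill and no one can take more than 4, so at least ⌈13/4⌉ = 4 guards are needed.
Priya, Johansson, Yoon, and Okafor alone can cover everything: Block 1→Yoon, Block 2→Priya, Block 3→Johansson+Okafor, Block 4→Johansson, Block 5→Yoon+Okafor, Block 6→Priya+Okafor, Block 7→Yoon, Block 8→Johansson, Block 9→Priya, Block 10→Okafor.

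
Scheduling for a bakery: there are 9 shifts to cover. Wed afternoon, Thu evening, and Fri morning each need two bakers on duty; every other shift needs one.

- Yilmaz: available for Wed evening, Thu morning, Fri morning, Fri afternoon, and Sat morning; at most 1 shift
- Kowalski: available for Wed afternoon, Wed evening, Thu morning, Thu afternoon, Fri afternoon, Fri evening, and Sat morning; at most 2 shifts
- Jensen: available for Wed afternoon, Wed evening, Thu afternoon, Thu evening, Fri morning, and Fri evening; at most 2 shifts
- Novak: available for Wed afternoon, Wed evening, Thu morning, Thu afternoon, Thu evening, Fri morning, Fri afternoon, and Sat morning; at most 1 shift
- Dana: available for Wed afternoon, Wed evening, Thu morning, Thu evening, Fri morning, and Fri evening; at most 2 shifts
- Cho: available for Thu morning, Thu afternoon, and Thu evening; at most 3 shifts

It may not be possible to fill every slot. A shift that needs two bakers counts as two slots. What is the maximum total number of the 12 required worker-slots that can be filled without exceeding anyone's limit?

11

Total capacity across all bakers is 1+2+2+1+2+3 = 11, and 12 slots are needed, so at most 11 can be filled.
An assignment achieving 11: Wed afternoon→Jensen+Novak, Wed evening→Dana, Thu morning→Cho, Thu afternoon→Cho, Thu evening→Jensen+Cho, Fri morning→Dana, Fri afternoon→Yilmaz, Fri evening→Kowalski, Sat morning→Kowalski.
Loads: Yilmaz 1/1, Kowalski 2/2, Jensen 2/2, Novak 1/1, Dana 2/2, Cho 3/3.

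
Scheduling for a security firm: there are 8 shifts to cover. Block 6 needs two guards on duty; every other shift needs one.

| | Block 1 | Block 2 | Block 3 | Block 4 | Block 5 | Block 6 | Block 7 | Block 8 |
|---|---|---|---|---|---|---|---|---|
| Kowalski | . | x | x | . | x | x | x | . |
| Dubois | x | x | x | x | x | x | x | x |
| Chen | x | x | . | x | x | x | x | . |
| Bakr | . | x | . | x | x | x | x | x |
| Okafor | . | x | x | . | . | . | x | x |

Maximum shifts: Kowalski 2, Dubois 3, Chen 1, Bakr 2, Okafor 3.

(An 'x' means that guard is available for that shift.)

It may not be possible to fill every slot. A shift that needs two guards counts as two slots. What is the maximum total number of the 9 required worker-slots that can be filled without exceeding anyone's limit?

Total capacity across all guards is 2+3+1+2+3 = 11, and 9 slots are needed, so at most 9 can be filled.
An assignment achieving 9: Block 1→Dubois, Block 2→Bakr, Block 3→Kowalski, Block 4→Dubois, Block 5→Kowalski, Block 6→Chen+Bakr, Block 7→Okafor, Block 8→Dubois.
Loads: Kowalski 2/2, Dubois 3/3, Chen 1/1, Bakr 2/2, Okafor 1/3.

9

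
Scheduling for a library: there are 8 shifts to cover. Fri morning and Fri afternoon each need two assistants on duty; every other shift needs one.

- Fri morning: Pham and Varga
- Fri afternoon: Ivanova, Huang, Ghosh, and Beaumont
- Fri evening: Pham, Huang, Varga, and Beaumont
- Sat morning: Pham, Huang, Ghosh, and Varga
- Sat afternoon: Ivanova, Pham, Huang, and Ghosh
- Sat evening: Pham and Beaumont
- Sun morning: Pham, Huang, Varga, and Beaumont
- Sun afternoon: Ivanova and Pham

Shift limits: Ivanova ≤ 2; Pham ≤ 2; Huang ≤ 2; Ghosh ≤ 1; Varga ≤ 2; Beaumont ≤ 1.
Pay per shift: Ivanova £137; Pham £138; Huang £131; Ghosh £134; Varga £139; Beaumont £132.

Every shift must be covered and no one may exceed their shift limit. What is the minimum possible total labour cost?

£1356

Fri morning can only be covered by Pham and Varga, so that assignment is forced.
Picking the cheapest available assistant for each shift independently would cost £1333, but that ignores the shift limits.
An optimal schedule: Fri morning→Pham+Varga, Fri afternoon→Ghosh+Beaumont, Fri evening→Huang, Sat morning→Huang, Sat afternoon→Ivanova, Sat evening→Pham, Sun morning→Varga, Sun afternoon→Ivanova.
Total: 138 + 139 + 134 + 132 + 131 + 131 + 137 + 138 + 139 + 137 = £1356.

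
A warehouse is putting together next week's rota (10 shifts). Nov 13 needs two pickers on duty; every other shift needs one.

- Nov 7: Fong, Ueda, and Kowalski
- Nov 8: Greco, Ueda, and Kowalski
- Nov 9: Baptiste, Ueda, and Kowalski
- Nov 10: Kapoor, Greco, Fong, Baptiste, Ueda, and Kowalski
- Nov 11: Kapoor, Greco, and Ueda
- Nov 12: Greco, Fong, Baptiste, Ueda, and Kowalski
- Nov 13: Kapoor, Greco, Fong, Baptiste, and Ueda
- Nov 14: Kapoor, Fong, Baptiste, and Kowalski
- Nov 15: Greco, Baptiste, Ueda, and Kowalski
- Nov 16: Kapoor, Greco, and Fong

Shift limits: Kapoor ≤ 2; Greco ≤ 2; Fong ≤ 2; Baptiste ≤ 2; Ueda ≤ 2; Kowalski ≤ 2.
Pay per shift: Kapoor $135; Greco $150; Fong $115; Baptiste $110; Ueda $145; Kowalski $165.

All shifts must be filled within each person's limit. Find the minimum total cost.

Picking the cheapest available picker for each shift independently would cost $1285, but that ignores the shift limits.
An optimal schedule: Nov 7→Fong, Nov 8→Greco, Nov 9→Baptiste, Nov 10→Kowalski, Nov 11→Kapoor, Nov 12→Ueda, Nov 13→Baptiste+Ueda, Nov 14→Fong, Nov 15→Greco, Nov 16→Kapoor.
Total: 115 + 150 + 110 + 165 + 135 + 145 + 110 + 145 + 115 + 150 + 135 = $1475.

$1475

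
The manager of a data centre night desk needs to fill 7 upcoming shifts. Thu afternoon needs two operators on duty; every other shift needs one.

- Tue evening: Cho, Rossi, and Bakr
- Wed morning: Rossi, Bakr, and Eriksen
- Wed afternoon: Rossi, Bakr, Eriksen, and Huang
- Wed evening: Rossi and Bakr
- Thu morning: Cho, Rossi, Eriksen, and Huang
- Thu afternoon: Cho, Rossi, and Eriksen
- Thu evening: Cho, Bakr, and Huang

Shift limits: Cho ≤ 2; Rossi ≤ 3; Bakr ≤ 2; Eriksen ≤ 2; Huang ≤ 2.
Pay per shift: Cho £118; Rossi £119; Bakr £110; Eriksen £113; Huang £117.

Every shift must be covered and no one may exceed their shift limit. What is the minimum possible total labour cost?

Picking the cheapest available operator for each shift independently would cost £894, but that ignores the shift limits.
An optimal schedule: Tue evening→Bakr, Wed morning→Eriksen, Wed afternoon→Huang, Wed evening→Bakr, Thu morning→Cho, Thu afternoon→Eriksen+Cho, Thu evening→Huang.
Total: 110 + 113 + 117 + 110 + 118 + 113 + 118 + 117 = £916.

£916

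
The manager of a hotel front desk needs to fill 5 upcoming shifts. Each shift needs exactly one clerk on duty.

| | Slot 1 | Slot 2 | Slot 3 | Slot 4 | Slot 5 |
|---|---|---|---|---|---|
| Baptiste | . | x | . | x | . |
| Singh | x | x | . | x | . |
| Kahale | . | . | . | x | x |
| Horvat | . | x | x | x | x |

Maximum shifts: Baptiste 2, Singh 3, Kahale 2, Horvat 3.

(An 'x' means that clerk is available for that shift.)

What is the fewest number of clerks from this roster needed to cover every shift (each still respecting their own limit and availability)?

2

5 slots to fill and no one can take more than 3, so at least ⌈5/3⌉ = 2 clerks are needed.
Singh and Horvat alone can cover everything: Slot 1→Singh, Slot 2→Singh, Slot 3→Horvat, Slot 4→Singh, Slot 5→Horvat.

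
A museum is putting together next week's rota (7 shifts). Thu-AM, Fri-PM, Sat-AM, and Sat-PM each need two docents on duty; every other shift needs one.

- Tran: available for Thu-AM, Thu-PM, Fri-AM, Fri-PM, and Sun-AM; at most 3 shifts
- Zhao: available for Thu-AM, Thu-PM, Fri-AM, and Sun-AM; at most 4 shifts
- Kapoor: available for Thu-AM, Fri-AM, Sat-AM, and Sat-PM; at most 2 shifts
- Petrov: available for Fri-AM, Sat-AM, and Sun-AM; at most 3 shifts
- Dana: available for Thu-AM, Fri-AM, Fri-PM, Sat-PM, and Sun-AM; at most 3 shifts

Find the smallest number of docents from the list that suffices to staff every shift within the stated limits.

11 slots to fill and no one can take more than 4, so at least ⌈11/4⌉ = 3 docents are needed.
Any 3 docents together have capacity at most 4+3+3 = 10 < 11 slots, so 3 can never suffice.
Tran, Kapoor, Petrov, and Dana alone can cover everything: Thu-AM→Tran+Dana, Thu-PM→Tran, Fri-AM→Petrov, Fri-PM→Tran+Dana, Sat-AM→Kapoor+Petrov, Sat-PM→Kapoor+Dana, Sun-AM→Petrov.

4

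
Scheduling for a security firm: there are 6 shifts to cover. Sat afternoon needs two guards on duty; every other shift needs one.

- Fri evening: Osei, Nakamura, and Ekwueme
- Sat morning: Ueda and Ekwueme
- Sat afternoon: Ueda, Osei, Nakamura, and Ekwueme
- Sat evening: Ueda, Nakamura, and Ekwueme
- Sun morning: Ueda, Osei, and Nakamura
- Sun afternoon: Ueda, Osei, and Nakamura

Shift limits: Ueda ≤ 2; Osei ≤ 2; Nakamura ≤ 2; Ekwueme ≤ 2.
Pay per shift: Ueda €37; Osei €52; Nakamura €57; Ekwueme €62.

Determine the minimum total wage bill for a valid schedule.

Picking the cheapest available guard for each shift independently would cost €289, but that ignores the shift limits.
An optimal schedule: Fri evening→Osei, Sat morning→Ueda, Sat afternoon→Nakamura+Ekwueme, Sat evening→Ueda, Sun morning→Osei, Sun afternoon→Nakamura.
Total: 52 + 37 + 57 + 62 + 37 + 52 + 57 = €354.

€354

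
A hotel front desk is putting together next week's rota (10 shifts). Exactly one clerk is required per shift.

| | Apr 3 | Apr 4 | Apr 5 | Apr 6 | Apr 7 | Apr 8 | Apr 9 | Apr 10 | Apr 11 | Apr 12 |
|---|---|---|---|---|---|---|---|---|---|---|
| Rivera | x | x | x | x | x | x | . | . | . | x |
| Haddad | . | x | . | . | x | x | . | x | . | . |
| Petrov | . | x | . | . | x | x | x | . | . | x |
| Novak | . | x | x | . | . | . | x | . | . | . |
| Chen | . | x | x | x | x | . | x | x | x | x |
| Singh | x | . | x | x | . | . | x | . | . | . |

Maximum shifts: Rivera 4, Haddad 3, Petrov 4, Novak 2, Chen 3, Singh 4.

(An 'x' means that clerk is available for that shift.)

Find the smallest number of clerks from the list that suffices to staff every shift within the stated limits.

3

10 slots to fill and no one can take more than 4, so at least ⌈10/4⌉ = 3 clerks are needed.
Rivera, Haddad, and Chen alone can cover everything: Apr 3→Rivera, Apr 4→Haddad, Apr 5→Rivera, Apr 6→Rivera, Apr 7→Haddad, Apr 8→Rivera, Apr 9→Chen, Apr 10→Haddad, Apr 11→Chen, Apr 12→Chen.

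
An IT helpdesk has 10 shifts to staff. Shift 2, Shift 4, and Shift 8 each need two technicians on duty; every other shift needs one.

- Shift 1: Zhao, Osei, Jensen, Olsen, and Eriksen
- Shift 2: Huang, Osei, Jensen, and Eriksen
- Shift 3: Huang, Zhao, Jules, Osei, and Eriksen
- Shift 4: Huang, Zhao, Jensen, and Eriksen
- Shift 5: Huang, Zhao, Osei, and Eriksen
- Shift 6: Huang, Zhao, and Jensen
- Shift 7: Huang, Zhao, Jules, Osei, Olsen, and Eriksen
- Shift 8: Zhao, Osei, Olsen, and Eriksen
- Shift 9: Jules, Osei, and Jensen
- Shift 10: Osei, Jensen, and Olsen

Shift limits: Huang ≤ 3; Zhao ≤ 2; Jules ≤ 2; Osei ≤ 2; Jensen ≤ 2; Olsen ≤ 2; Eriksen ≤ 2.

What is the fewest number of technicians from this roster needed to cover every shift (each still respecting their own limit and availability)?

6

13 slots to fill and no one can take more than 3, so at least ⌈13/3⌉ = 5 technicians are needed.
Any 5 technicians together have capacity at most 3+2+2+2+2 = 11 < 13 slots, so 5 can never suffice.
Huang, Zhao, Jules, Osei, Jensen, and Olsen alone can cover everything: Shift 1→Jensen, Shift 2→Huang+Osei, Shift 3→Jules, Shift 4→Huang+Zhao, Shift 5→Huang, Shift 6→Zhao, Shift 7→Olsen, Shift 8→Osei+Olsen, Shift 9→Jules, Shift 10→Jensen.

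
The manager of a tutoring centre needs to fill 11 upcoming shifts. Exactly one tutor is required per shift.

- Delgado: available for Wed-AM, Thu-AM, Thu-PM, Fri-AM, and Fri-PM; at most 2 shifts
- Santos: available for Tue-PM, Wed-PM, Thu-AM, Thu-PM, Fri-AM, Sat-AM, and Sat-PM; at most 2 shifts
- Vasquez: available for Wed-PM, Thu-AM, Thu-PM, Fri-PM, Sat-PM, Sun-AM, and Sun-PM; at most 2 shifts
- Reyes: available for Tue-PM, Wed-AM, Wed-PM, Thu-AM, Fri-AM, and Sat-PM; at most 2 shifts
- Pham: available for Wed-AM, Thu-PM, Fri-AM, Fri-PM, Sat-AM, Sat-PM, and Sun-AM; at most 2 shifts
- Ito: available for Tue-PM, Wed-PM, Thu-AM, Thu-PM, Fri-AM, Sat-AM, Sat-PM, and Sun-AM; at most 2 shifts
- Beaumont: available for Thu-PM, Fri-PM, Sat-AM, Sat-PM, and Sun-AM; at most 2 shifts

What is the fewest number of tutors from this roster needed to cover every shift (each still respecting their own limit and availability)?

6

11 slots to fill and no one can take more than 2, so at least ⌈11/2⌉ = 6 tutors are needed.
Delgado, Santos, Vasquez, Reyes, Pham, and Ito alone can cover everything: Tue-PM→Santos, Wed-AM→Delgado, Wed-PM→Reyes, Thu-AM→Reyes, Thu-PM→Pham, Fri-AM→Pham, Fri-PM→Delgado, Sat-AM→Santos, Sat-PM→Ito, Sun-AM→Vasquez, Sun-PM→Vasquez.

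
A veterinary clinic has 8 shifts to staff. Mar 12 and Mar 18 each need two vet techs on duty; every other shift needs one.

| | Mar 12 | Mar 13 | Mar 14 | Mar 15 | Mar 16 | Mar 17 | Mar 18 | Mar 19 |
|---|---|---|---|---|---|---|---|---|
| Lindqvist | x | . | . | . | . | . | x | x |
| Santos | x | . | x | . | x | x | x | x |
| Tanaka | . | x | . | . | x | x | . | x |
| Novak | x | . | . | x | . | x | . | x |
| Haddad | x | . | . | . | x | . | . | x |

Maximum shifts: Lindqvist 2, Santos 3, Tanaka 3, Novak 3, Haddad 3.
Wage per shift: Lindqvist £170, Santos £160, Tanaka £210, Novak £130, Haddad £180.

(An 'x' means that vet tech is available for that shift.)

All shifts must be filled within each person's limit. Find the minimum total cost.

Mar 13 can only be covered by Tanaka, so that assignment is forced.
Mar 14 can only be covered by Santos, so that assignment is forced.
Mar 15 can only be covered by Novak, so that assignment is forced.
Picking the cheapest available vet tech for each shift independently would cost £1540, but that ignores the shift limits.
An optimal schedule: Mar 12→Lindqvist+Haddad, Mar 13→Tanaka, Mar 14→Santos, Mar 15→Novak, Mar 16→Santos, Mar 17→Novak, Mar 18→Santos+Lindqvist, Mar 19→Novak.
Total: 170 + 180 + 210 + 160 + 130 + 160 + 130 + 160 + 170 + 130 = £1600.

£1600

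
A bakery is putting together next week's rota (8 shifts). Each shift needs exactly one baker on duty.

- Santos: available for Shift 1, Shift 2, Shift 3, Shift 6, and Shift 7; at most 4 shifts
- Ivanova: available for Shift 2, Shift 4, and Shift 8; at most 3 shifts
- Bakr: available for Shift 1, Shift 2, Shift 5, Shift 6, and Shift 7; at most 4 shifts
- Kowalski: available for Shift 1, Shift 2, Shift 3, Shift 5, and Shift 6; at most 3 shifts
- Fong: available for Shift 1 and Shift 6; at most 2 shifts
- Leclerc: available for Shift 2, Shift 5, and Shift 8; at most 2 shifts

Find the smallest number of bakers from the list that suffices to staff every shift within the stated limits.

3

8 slots to fill and no one can take more than 4, so at least ⌈8/4⌉ = 2 bakers are needed.
No set of 2 bakers can cover every shift (each such set leaves at least one shift with no one available or exceeds a cap).
Santos, Ivanova, and Bakr alone can cover everything: Shift 1→Santos, Shift 2→Ivanova, Shift 3→Santos, Shift 4→Ivanova, Shift 5→Bakr, Shift 6→Santos, Shift 7→Santos, Shift 8→Ivanova.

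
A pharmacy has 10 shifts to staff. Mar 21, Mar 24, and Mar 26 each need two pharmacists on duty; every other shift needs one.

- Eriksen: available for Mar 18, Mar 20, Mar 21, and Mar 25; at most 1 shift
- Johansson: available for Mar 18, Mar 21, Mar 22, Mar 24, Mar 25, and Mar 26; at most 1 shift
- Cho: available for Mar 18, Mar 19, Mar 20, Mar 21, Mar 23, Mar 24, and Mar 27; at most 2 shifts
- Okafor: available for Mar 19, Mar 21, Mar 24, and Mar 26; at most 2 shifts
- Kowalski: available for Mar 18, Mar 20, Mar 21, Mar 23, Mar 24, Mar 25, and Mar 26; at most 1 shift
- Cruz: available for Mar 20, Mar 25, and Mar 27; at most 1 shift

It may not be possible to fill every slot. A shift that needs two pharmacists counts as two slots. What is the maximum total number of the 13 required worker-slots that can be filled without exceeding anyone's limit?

8

Total capacity across all pharmacists is 1+1+2+2+1+1 = 8, and 13 slots are needed, so at most 8 can be filled.
An assignment achieving 8: Mar 18→Eriksen, Mar 19→Cho, Mar 22→Johansson, Mar 23→Cho, Mar 24→Okafor, Mar 26→Okafor+Kowalski, Mar 27→Cruz.
Loads: Eriksen 1/1, Johansson 1/1, Cho 2/2, Okafor 2/2, Kowalski 1/1, Cruz 1/1.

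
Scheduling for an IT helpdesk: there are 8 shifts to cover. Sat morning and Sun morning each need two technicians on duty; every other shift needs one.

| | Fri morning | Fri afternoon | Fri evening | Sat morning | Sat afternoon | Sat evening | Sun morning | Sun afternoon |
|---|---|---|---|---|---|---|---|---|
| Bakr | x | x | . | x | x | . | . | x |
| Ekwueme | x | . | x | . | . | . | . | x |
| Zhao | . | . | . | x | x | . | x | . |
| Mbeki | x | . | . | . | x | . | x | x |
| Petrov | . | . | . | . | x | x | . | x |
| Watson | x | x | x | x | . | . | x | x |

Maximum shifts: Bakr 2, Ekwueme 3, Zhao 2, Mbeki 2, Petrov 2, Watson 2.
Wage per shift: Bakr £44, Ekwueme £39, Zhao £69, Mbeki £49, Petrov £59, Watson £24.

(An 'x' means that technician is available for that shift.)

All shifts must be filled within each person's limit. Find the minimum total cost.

£410

Sat evening can only be covered by Petrov, so that assignment is forced.
Picking the cheapest available technician for each shift independently would cost £340, but that ignores the shift limits.
An optimal schedule: Fri morning→Ekwueme, Fri afternoon→Bakr, Fri evening→Ekwueme, Sat morning→Watson+Bakr, Sat afternoon→Mbeki, Sat evening→Petrov, Sun morning→Watson+Mbeki, Sun afternoon→Ekwueme.
Total: 39 + 44 + 39 + 24 + 44 + 49 + 59 + 24 + 49 + 39 = £410.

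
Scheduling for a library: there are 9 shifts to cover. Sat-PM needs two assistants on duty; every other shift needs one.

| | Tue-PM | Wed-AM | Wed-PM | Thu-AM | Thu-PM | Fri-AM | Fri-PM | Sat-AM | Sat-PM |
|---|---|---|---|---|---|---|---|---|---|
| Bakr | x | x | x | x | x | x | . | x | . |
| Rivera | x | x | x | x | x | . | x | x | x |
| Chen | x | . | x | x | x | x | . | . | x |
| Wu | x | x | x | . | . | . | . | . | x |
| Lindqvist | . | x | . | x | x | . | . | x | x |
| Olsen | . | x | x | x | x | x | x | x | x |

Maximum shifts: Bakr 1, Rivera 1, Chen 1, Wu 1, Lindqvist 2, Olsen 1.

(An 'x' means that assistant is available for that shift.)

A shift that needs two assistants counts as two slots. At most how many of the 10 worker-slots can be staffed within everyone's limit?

Total capacity across all assistants is 1+1+1+1+2+1 = 7, and 10 slots are needed, so at most 7 can be filled.
An assignment achieving 7: Tue-PM→Chen, Wed-AM→Wu, Wed-PM→Olsen, Thu-AM→Lindqvist, Fri-AM→Bakr, Fri-PM→Rivera, Sat-AM→Lindqvist.
Loads: Bakr 1/1, Rivera 1/1, Chen 1/1, Wu 1/1, Lindqvist 2/2, Olsen 1/1.

7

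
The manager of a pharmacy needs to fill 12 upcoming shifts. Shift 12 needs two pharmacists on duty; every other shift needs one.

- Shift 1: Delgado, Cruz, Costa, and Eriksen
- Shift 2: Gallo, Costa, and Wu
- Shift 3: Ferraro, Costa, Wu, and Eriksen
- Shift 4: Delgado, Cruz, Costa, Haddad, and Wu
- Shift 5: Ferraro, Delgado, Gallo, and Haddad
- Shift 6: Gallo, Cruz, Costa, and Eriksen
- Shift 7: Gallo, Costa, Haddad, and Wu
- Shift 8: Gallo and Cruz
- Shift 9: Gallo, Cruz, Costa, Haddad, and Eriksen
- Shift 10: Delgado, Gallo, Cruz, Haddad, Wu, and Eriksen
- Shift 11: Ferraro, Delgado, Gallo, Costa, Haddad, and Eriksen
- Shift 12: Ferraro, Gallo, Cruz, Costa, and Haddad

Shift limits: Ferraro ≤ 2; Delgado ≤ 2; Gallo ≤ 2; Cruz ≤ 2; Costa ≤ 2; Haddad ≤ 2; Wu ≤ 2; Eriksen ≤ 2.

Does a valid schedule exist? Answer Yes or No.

Yes

One valid schedule: Shift 1→Delgado, Shift 2→Gallo, Shift 3→Ferraro, Shift 4→Delgado, Shift 5→Ferraro, Shift 6→Cruz, Shift 7→Costa, Shift 8→Gallo, Shift 9→Cruz, Shift 10→Haddad, Shift 11→Eriksen, Shift 12→Costa+Haddad.
Loads: Ferraro 2/2, Delgado 2/2, Gallo 2/2, Cruz 2/2, Costa 2/2, Haddad 2/2, Wu 0/2, Eriksen 1/2 — all within limits.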